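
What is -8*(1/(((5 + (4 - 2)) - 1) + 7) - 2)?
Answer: 200/13 ≈ 15.385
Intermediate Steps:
-8*(1/(((5 + (4 - 2)) - 1) + 7) - 2) = -8*(1/(((5 + 2) - 1) + 7) - 2) = -8*(1/((7 - 1) + 7) - 2) = -8*(1/(6 + 7) - 2) = -8*(1/13 - 2) = -8*(-25/13) = 200/13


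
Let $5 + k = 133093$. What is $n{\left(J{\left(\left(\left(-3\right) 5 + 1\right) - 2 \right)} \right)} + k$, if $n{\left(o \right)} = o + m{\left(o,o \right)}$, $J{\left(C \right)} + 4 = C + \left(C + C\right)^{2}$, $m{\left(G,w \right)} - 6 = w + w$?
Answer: $136106$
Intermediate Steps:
$m{\left(G,w \right)} = 6 + 2 w$ ($m{\left(G,w \right)} = 6 + \left(w + w\right) = 6 + 2 w$)
$k = 133088$ ($k = -5 + 133093 = 133088$)
$J{\left(C \right)} = -4 + C + 4 C^{2}$ ($J{\left(C \right)} = -4 + \left(C + \left(C + C\right)^{2}\right) = -4 + \left(C + \left(2 C\right)^{2}\right) = -4 + \left(C + 4 C^{2}\right) = -4 + C + 4 C^{2}$)
$n{\left(o \right)} = 6 + 3 o$ ($n{\left(o \right)} = o + \left(6 + 2 o\right) = 6 + 3 o$)
$n{\left(J{\left(\left(\left(-3\right) 5 + 1\right) - 2 \right)} \right)} + k = \left(6 + 3 \left(-4 + \left(\left(\left(-3\right) 5 + 1\right) - 2\right) + 4 \left(\left(\left(-3\right) 5 + 1\right) - 2\right)^{2}\right)\right) + 133088 = \left(6 + 3 \left(-4 + \left(\left(-15 + 1\right) - 2\right) + 4 \left(\left(-15 + 1\right) - 2\right)^{2}\right)\right) + 133088 = \left(6 + 3 \left(-4 - 16 + 4 \left(-14 - 2\right)^{2}\right)\right) + 133088 = \left(6 + 3 \left(-4 - 16 + 4 \left(-16\right)^{2}\right)\right) + 133088 = \left(6 + 3 \left(-4 - 16 + 4 \cdot 256\right)\right) + 133088 = \left(6 + 3 \left(-4 - 16 + 1024\right)\right) + 133088 = \left(6 + 3 \cdot 1004\right) + 133088 = \left(6 + 3012\right) + 133088 = 3018 + 133088 = 136106$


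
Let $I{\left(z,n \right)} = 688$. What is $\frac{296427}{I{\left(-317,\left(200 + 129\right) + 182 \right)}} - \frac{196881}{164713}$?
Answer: $\frac{48689926323}{113322544} \approx 429.66$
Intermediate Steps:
$\frac{296427}{I{\left(-317,\left(200 + 129\right) + 182 \right)}} - \frac{196881}{164713} = \frac{296427}{688} - \frac{196881}{164713} = \frac{48689926323}{113322544}$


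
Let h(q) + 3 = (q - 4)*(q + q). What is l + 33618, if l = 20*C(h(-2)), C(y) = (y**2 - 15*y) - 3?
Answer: 36078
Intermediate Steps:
h(q) = -3 + 2*q*(-4 + q) (h(q) = -3 + (q - 4)*(q + q) = -3 + (-4 + q)*(2*q) = -3 + 2*q*(-4 + q))
C(y) = -3 + y**2 - 15*y
l = 2460 (l = 20*(-3 + (-3 - 8*(-2) + 2*(-2)**2)**2 - 15*(-3 - 8*(-2) + 2*(-2)**2)) = 20*(-3 + (-3 + 16 + 2*4)**2 - 15*(-3 + 16 + 2*4)) = 20*(-3 + (-3 + 16 + 8)**2 - 15*(-3 + 16 + 8)) = 20*(-3 + 21**2 - 15*21) = 20*(-3 + 441 - 315) = 20*123 = 2460)
l + 33618 = 2460 + 33618 = 36078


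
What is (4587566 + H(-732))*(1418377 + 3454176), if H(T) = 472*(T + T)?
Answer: 18986185372574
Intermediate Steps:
H(T) = 944*T (H(T) = 472*(2*T) = 944*T)
(4587566 + H(-732))*(1418377 + 3454176) = (4587566 + 944*(-732))*(1418377 + 3454176) = (4587566 - 691008)*4872553 = 3896558*4872553 = 18986185372574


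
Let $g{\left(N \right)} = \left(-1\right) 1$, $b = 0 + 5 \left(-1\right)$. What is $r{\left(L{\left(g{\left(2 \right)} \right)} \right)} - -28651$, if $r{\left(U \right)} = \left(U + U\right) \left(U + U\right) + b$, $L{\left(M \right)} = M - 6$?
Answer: $28842$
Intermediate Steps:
$b = -5$ ($b = 0 - 5 = -5$)
$g{\left(N \right)} = -1$
$L{\left(M \right)} = -6 + M$ ($L{\left(M \right)} = M - 6 = -6 + M$)
$r{\left(U \right)} = -5 + 4 U^{2}$ ($r{\left(U \right)} = \left(U + U\right) \left(U + U\right) - 5 = 2 U 2 U - 5 = 4 U^{2} - 5 = -5 + 4 U^{2}$)
$r{\left(L{\left(g{\left(2 \right)} \right)} \right)} - -28651 = \left(-5 + 4 \left(-6 - 1\right)^{2}\right) - -28651 = \left(-5 + 4 \left(-7\right)^{2}\right) + 28651 = \left(-5 + 4 \cdot 49\right) + 28651 = \left(-5 + 196\right) + 28651 = 191 + 28651 = 28842$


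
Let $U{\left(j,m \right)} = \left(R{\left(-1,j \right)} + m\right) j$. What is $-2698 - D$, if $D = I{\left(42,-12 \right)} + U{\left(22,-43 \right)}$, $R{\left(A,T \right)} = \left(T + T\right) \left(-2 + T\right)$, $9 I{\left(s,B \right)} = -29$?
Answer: $- \frac{189979}{9} \approx -21109.0$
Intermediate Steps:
$I{\left(s,B \right)} = - \frac{29}{9}$ ($I{\left(s,B \right)} = \frac{1}{9} \left(-29\right) = - \frac{29}{9}$)
$R{\left(A,T \right)} = 2 T \left(-2 + T\right)$
$U{\left(j,m \right)} = j \left(m + 2 j \left(-2 + j\right)\right)$ ($U{\left(j,m \right)} = \left(2 j \left(-2 + j\right) + m\right) j = \left(m + 2 j \left(-2 + j\right)\right) j = j \left(m + 2 j \left(-2 + j\right)\right)$)
$D = \frac{165697}{9}$ ($D = - \frac{29}{9} + 22 \left(-43 + 2 \cdot 22 \left(-2 + 22\right)\right) = - \frac{29}{9} + 22 \left(-43 + 2 \cdot 22 \cdot 20\right) = - \frac{29}{9} + 22 \left(-43 + 880\right) = - \frac{29}{9} + 22 \cdot 837 = - \frac{29}{9} + 18414 = \frac{165697}{9} \approx 18411.0$)
$-2698 - D = -2698 - \frac{165697}{9} = - \frac{189979}{9}$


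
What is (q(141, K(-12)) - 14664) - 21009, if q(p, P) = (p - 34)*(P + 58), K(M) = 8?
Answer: -28611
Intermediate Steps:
q(p, P) = (-34 + p)*(58 + P)
(q(141, K(-12)) - 14664) - 21009 = ((-1972 - 34*8 + 58*141 + 8*141) - 14664) - 21009 = ((-1972 - 272 + 8178 + 1128) - 14664) - 21009 = (7062 - 14664) - 21009 = -7602 - 21009 = -28611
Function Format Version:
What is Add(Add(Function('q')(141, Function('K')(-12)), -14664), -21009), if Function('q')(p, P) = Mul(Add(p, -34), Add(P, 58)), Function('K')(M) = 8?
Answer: -28611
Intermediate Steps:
Function('q')(p, P) = Mul(Add(-34, p), Add(58, P))
Add(Add(Function('q')(141, Function('K')(-12)), -14664), -21009) = Add(Add(Add(-1972, Mul(-34, 8), Mul(58, 141), Mul(8, 141)), -14664), -21009) = Add(Add(Add(-1972, -272, 8178, 1128), -14664), -21009) = Add(Add(7062, -14664), -21009) = Add(-7602, -21009) = -28611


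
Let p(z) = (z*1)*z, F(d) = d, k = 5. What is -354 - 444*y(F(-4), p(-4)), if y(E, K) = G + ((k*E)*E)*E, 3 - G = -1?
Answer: 139950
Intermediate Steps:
G = 4 (G = 3 - 1*(-1) = 3 + 1 = 4)
p(z) = z² (p(z) = z*z = z²)
y(E, K) = 4 + 5*E³ (y(E, K) = 4 + ((5*E)*E)*E = 4 + (5*E²)*E = 4 + 5*E³)
-354 - 444*y(F(-4), p(-4)) = -354 - 444*(4 + 5*(-4)³) = -354 - 444*(4 + 5*(-64)) = -354 - 444*(4 - 320) = -354 - 444*(-316) = -354 + 140304 = 139950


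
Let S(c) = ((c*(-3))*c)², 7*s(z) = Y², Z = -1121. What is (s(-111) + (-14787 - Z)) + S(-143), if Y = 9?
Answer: 26344085282/7 ≈ 3.7634e+9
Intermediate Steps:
s(z) = 81/7 (s(z) = (⅐)*9² = (⅐)*81 = 81/7)
S(c) = 9*c⁴ (S(c) = ((-3*c)*c)² = (-3*c²)² = 9*c⁴)
(s(-111) + (-14787 - Z)) + S(-143) = (81/7 + (-14787 - 1*(-1121))) + 9*(-143)⁴ = (81/7 + (-14787 + 1121)) + 9*418161601 = (81/7 - 13666) + 3763454409 = -95581/7 + 3763454409 = 26344085282/7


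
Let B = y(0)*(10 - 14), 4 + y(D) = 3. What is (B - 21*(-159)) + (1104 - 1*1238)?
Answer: 3209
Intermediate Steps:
y(D) = -1 (y(D) = -4 + 3 = -1)
B = 4 (B = -(10 - 14) = -1*(-4) = 4)
(B - 21*(-159)) + (1104 - 1*1238) = (4 - 21*(-159)) + (1104 - 1*1238) = (4 + 3339) + (1104 - 1238) = 3343 - 134 = 3209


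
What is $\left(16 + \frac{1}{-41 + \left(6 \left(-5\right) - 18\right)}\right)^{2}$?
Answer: $\frac{2024929}{7921} \approx 255.64$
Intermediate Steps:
$\left(16 + \frac{1}{-41 + \left(6 \left(-5\right) - 18\right)}\right)^{2} = \left(16 + \frac{1}{-41 - 48}\right)^{2} = \left(16 + \frac{1}{-89}\right)^{2} = \left(16 - \frac{1}{89}\right)^{2} = \left(\frac{1423}{89}\right)^{2} = \frac{2024929}{7921}$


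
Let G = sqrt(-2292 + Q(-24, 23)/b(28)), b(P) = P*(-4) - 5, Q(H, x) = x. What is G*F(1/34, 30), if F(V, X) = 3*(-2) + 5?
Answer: -I*sqrt(3486431)/39 ≈ -47.877*I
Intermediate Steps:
b(P) = -5 - 4*P (b(P) = -4*P - 5 = -5 - 4*P)
F(V, X) = -1 (F(V, X) = -6 + 5 = -1)
G = I*sqrt(3486431)/39 (G = sqrt(-2292 + 23/(-5 - 4*28)) = sqrt(-2292 + 23/(-5 - 112)) = sqrt(-2292 + 23/(-117)) = sqrt(-2292 + 23*(-1/117)) = sqrt(-2292 - 23/117) = sqrt(-268187/117) = I*sqrt(3486431)/39 ≈ 47.877*I)
G*F(1/34, 30) = (I*sqrt(3486431)/39)*(-1) = -I*sqrt(3486431)/39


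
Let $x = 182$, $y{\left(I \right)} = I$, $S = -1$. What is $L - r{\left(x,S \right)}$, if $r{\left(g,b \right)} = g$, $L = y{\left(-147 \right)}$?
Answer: $-329$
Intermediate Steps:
$L = -147$
$L - r{\left(x,S \right)} = -147 - 182 = -329$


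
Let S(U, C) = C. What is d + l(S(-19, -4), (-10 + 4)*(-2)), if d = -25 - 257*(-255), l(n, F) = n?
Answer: 65506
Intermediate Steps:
d = 65510 (d = -25 + 65535 = 65510)
d + l(S(-19, -4), (-10 + 4)*(-2)) = 65510 - 4 = 65506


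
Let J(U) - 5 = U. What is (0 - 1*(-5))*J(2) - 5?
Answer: 30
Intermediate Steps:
J(U) = 5 + U
(0 - 1*(-5))*J(2) - 5 = (0 - 1*(-5))*(5 + 2) - 5 = (0 + 5)*7 - 5 = 5*7 - 5 = 35 - 5 = 30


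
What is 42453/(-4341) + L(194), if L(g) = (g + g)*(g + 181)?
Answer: 210524349/1447 ≈ 1.4549e+5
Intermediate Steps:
L(g) = 2*g*(181 + g) (L(g) = (2*g)*(181 + g) = 2*g*(181 + g))
42453/(-4341) + L(194) = 42453/(-4341) + 2*194*(181 + 194) = 42453*(-1/4341) + 2*194*375 = -14151/1447 + 145500 = 210524349/1447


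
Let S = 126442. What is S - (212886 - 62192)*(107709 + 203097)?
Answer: -46836472922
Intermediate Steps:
S - (212886 - 62192)*(107709 + 203097) = 126442 - (212886 - 62192)*(107709 + 203097) = 126442 - 150694*310806 = 126442 - 1*46836599364 = 126442 - 46836599364 = -46836472922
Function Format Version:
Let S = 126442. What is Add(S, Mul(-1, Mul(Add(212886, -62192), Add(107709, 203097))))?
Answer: -46836472922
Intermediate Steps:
Add(S, Mul(-1, Mul(Add(212886, -62192), Add(107709, 203097)))) = Add(126442, Mul(-1, Mul(Add(212886, -62192), Add(107709, 203097)))) = Add(126442, Mul(-1, Mul(150694, 310806))) = Add(126442, Mul(-1, 46836599364)) = Add(126442, -46836599364) = -46836472922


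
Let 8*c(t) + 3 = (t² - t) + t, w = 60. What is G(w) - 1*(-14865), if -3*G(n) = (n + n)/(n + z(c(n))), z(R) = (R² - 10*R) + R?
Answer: 37707346333/2536653 ≈ 14865.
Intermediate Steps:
c(t) = -3/8 + t²/8 (c(t) = -3/8 + ((t² - t) + t)/8 = -3/8 + t²/8)
z(R) = R² - 9*R
G(n) = -2*n/(3*(n + (-75/8 + n²/8)*(-3/8 + n²/8))) (G(n) = -(n + n)/(3*(n + (-3/8 + n²/8)*(-9 + (-3/8 + n²/8)))) = -2*n/(3*(n + (-3/8 + n²/8)*(-75/8 + n²/8))) = -2*n/(3*(n + (-75/8 + n²/8)*(-3/8 + n²/8))))
G(w) - 1*(-14865) = -128*60/(192*60 + 3*(-75 + 60²)*(-3 + 60²)) - 1*(-14865) = -128*60/(11520 + 3*(-75 + 3600)*(-3 + 3600)) + 14865 = -128*60/(11520 + 3*3525*3597) + 14865 = -128*60/(11520 + 38038275) + 14865 = -128*60/38049795 + 14865 = -128*60*1/38049795 + 14865 = -512/2536653 + 14865 = 37707346333/2536653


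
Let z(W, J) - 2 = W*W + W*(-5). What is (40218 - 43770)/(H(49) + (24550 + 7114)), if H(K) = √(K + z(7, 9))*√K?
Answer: -112470528/1002605711 + 24864*√65/1002605711 ≈ -0.11198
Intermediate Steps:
z(W, J) = 2 + W² - 5*W (z(W, J) = 2 + (W*W + W*(-5)) = 2 + (W² - 5*W) = 2 + W² - 5*W)
H(K) = √K*√(16 + K) (H(K) = √(K + (2 + 7² - 5*7))*√K = √(K + (2 + 49 - 35))*√K = √(K + 16)*√K = √(16 + K)*√K = √K*√(16 + K))
(40218 - 43770)/(H(49) + (24550 + 7114)) = (40218 - 43770)/(√49*√(16 + 49) + (24550 + 7114)) = -3552/(7*√65 + 31664) = -3552/(31664 + 7*√65)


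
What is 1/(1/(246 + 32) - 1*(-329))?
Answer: 278/91463 ≈ 0.0030395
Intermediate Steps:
1/(1/(246 + 32) - 1*(-329)) = 1/(1/278 + 329) = 1/(91463/278) = 278/91463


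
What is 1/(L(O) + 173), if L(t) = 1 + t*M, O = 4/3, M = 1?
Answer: 3/526 ≈ 0.0057034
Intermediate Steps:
O = 4/3 (O = 4*(1/3) = 4/3 ≈ 1.3333)
L(t) = 1 + t (L(t) = 1 + t*1 = 1 + t)
1/(L(O) + 173) = 1/((1 + 4/3) + 173) = 1/(7/3 + 173) = 1/(526/3) = 3/526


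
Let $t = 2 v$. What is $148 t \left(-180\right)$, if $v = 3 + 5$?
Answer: $-426240$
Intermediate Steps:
$v = 8$
$t = 16$ ($t = 2 \cdot 8 = 16$)
$148 t \left(-180\right) = 148 \cdot 16 \left(-180\right) = 2368 \left(-180\right) = -426240$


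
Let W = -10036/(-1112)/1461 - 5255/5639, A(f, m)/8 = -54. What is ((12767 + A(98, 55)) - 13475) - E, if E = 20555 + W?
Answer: -49686479838551/2290324962 ≈ -21694.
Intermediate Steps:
A(f, m) = -432 (A(f, m) = 8*(-54) = -432)
W = -2120212039/2290324962 (W = -10036*(-1/1112)*(1/1461) - 5255*1/5639 = (2509/278)*(1/1461) - 5255/5639 = 2509/406158 - 5255/5639 = -2120212039/2290324962 ≈ -0.92572)
E = 47075509381871/2290324962 (E = 20555 - 2120212039/2290324962 = 47075509381871/2290324962 ≈ 20554.)
((12767 + A(98, 55)) - 13475) - E = ((12767 - 432) - 13475) - 1*47075509381871/2290324962 = (12335 - 13475) - 47075509381871/2290324962 = -1140 - 47075509381871/2290324962 = -49686479838551/2290324962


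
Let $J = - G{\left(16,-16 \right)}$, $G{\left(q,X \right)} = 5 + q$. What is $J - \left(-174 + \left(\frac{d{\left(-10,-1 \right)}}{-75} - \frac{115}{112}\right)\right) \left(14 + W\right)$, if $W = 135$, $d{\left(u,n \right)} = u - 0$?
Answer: $\frac{43744049}{1680} \approx 26038.0$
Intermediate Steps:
$d{\left(u,n \right)} = u$ ($d{\left(u,n \right)} = u + 0 = u$)
$J = -21$ ($J = - (5 + 16) = \left(-1\right) 21 = -21$)
$J - \left(-174 + \left(\frac{d{\left(-10,-1 \right)}}{-75} - \frac{115}{112}\right)\right) \left(14 + W\right) = -21 - \left(-174 - \left(- \frac{2}{15} + \frac{115}{112}\right)\right) \left(14 + 135\right) = -21 - \left(-174 - \frac{1501}{1680}\right) 149 = -21 - \left(- \frac{293821}{1680}\right) 149 = -21 - - \frac{43779329}{1680} = -21 + \frac{43779329}{1680} = \frac{43744049}{1680}$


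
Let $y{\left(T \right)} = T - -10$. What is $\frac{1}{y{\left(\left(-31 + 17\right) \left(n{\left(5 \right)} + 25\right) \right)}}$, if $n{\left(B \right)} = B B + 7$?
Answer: $- \frac{1}{788} \approx -0.001269$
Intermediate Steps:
$n{\left(B \right)} = 7 + B^{2}$ ($n{\left(B \right)} = B^{2} + 7 = 7 + B^{2}$)
$y{\left(T \right)} = 10 + T$ ($y{\left(T \right)} = T + 10 = 10 + T$)
$\frac{1}{y{\left(\left(-31 + 17\right) \left(n{\left(5 \right)} + 25\right) \right)}} = \frac{1}{10 + \left(-31 + 17\right) \left(\left(7 + 5^{2}\right) + 25\right)} = \frac{1}{10 - 14 \left(\left(7 + 25\right) + 25\right)} = \frac{1}{10 - 14 \left(32 + 25\right)} = \frac{1}{10 - 798} = \frac{1}{-788} = - \frac{1}{788}$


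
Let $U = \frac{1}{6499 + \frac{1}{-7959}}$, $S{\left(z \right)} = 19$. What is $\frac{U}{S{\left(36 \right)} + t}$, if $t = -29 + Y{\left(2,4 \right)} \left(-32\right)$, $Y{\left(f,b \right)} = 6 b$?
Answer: $- \frac{7959}{40242470120} \approx -1.9778 \cdot 10^{-7}$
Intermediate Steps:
$t = -797$ ($t = -29 + 6 \cdot 4 \left(-32\right) = -29 + 24 \left(-32\right) = -29 - 768 = -797$)
$U = \frac{7959}{51725540}$ ($U = \frac{1}{6499 - \frac{1}{7959}} = \frac{1}{\frac{51725540}{7959}} = \frac{7959}{51725540} \approx 0.00015387$)
$\frac{U}{S{\left(36 \right)} + t} = \frac{7959}{51725540 \left(19 - 797\right)} = \frac{7959}{51725540 \left(-778\right)} = \frac{7959}{51725540} \left(- \frac{1}{778}\right) = - \frac{7959}{40242470120}$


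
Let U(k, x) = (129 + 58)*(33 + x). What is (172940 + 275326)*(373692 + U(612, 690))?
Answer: 228119429538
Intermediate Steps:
U(k, x) = 6171 + 187*x (U(k, x) = 187*(33 + x) = 6171 + 187*x)
(172940 + 275326)*(373692 + U(612, 690)) = (172940 + 275326)*(373692 + (6171 + 187*690)) = 448266*(373692 + (6171 + 129030)) = 448266*(373692 + 135201) = 448266*508893 = 228119429538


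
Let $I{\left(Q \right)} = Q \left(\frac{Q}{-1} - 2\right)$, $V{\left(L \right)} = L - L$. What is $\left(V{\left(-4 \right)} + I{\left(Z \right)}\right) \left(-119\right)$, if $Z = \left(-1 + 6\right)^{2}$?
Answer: $80325$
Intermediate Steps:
$Z = 25$ ($Z = 5^{2} = 25$)
$V{\left(L \right)} = 0$
$I{\left(Q \right)} = Q \left(-2 - Q\right)$ ($I{\left(Q \right)} = Q \left(Q \left(-1\right) - 2\right) = Q \left(- Q - 2\right) = Q \left(-2 - Q\right)$)
$\left(V{\left(-4 \right)} + I{\left(Z \right)}\right) \left(-119\right) = \left(0 - 25 \left(2 + 25\right)\right) \left(-119\right) = \left(0 - 25 \cdot 27\right) \left(-119\right) = \left(0 - 675\right) \left(-119\right) = \left(-675\right) \left(-119\right) = 80325$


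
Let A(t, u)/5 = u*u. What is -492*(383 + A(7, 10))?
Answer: -434436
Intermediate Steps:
A(t, u) = 5*u**2 (A(t, u) = 5*(u*u) = 5*u**2)
-492*(383 + A(7, 10)) = -492*(383 + 5*10**2) = -492*(383 + 5*100) = -492*(383 + 500) = -492*883 = -434436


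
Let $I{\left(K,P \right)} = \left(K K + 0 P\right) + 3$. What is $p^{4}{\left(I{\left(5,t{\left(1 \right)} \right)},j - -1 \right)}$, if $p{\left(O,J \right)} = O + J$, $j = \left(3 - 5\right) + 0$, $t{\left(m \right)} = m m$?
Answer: $531441$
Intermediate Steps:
$t{\left(m \right)} = m^{2}$
$j = -2$ ($j = -2 + 0 = -2$)
$I{\left(K,P \right)} = 3 + K^{2}$ ($I{\left(K,P \right)} = \left(K^{2} + 0\right) + 3 = K^{2} + 3 = 3 + K^{2}$)
$p{\left(O,J \right)} = J + O$
$p^{4}{\left(I{\left(5,t{\left(1 \right)} \right)},j - -1 \right)} = \left(\left(-2 - -1\right) + \left(3 + 5^{2}\right)\right)^{4} = \left(\left(-2 + 1\right) + \left(3 + 25\right)\right)^{4} = \left(-1 + 28\right)^{4} = 27^{4} = 531441$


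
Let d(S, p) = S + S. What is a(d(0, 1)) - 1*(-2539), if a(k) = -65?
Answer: 2474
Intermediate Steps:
d(S, p) = 2*S
a(d(0, 1)) - 1*(-2539) = -65 - 1*(-2539) = -65 + 2539 = 2474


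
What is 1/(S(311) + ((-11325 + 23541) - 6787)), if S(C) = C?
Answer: 1/5740 ≈ 0.00017422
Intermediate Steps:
1/(S(311) + ((-11325 + 23541) - 6787)) = 1/(311 + ((-11325 + 23541) - 6787)) = 1/(311 + (12216 - 6787)) = 1/(311 + 5429) = 1/5740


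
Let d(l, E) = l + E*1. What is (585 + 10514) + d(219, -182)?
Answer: 11136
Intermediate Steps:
d(l, E) = E + l (d(l, E) = l + E = E + l)
(585 + 10514) + d(219, -182) = (585 + 10514) + (-182 + 219) = 11099 + 37 = 11136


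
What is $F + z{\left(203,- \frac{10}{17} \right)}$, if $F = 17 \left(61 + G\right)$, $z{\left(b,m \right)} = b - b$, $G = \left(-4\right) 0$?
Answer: $1037$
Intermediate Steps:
$G = 0$
$z{\left(b,m \right)} = 0$
$F = 1037$ ($F = 17 \left(61 + 0\right) = 17 \cdot 61 = 1037$)
$F + z{\left(203,- \frac{10}{17} \right)} = 1037 + 0 = 1037$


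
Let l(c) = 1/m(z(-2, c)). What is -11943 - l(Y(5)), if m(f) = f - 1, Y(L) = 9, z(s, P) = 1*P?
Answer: -95545/8 ≈ -11943.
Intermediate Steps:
z(s, P) = P
m(f) = -1 + f
l(c) = 1/(-1 + c)
-11943 - l(Y(5)) = -11943 - 1/(-1 + 9) = -11943 - 1/8 = -11943 - 1*⅛ = -11943 - ⅛ = -95545/8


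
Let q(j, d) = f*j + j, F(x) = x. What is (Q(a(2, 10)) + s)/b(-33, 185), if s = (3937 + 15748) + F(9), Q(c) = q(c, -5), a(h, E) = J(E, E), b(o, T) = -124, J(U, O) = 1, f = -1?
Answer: -9847/62 ≈ -158.82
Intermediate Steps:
q(j, d) = 0 (q(j, d) = -j + j = 0)
a(h, E) = 1
Q(c) = 0
s = 19694 (s = (3937 + 15748) + 9 = 19685 + 9 = 19694)
(Q(a(2, 10)) + s)/b(-33, 185) = (0 + 19694)/(-124) = 19694*(-1/124) = -9847/62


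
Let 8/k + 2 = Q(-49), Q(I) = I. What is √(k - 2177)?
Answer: I*√5662785/51 ≈ 46.66*I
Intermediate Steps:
k = -8/51 (k = 8/(-2 - 49) = 8/(-51) = 8*(-1/51) = -8/51 ≈ -0.15686)
√(k - 2177) = √(-8/51 - 2177) = √(-111035/51) = I*√5662785/51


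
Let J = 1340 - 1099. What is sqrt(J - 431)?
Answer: I*sqrt(190) ≈ 13.784*I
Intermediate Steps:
J = 241
sqrt(J - 431) = sqrt(241 - 431) = sqrt(-190) = I*sqrt(190)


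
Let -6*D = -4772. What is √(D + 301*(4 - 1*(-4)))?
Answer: 31*√30/3 ≈ 56.598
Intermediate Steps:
D = 2386/3 (D = -⅙*(-4772) = 2386/3 ≈ 795.33)
√(D + 301*(4 - 1*(-4))) = √(2386/3 + 301*(4 - 1*(-4))) = √(2386/3 + 301*(4 + 4)) = √(2386/3 + 301*8) = √(2386/3 + 2408) = √(9610/3) = 31*√30/3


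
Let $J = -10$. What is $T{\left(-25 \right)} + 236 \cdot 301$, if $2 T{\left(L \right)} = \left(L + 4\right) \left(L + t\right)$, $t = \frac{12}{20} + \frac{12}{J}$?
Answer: $\frac{356524}{5} \approx 71305.0$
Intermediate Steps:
$t = - \frac{3}{5}$ ($t = \frac{12}{20} + \frac{12}{-10} = 12 \cdot \frac{1}{20} + 12 \left(- \frac{1}{10}\right) = \frac{3}{5} - \frac{6}{5} = - \frac{3}{5} \approx -0.6$)
$T{\left(L \right)} = \frac{\left(4 + L\right) \left(- \frac{3}{5} + L\right)}{2}$ ($T{\left(L \right)} = \frac{\left(L + 4\right) \left(L - \frac{3}{5}\right)}{2} = \frac{\left(4 + L\right) \left(- \frac{3}{5} + L\right)}{2}$)
$T{\left(-25 \right)} + 236 \cdot 301 = \left(- \frac{6}{5} + \frac{\left(-25\right)^{2}}{2} + \frac{17}{10} \left(-25\right)\right) + 236 \cdot 301 = \left(- \frac{6}{5} + \frac{1}{2} \cdot 625 - \frac{85}{2}\right) + 71036 = \left(- \frac{6}{5} + \frac{625}{2} - \frac{85}{2}\right) + 71036 = \frac{1344}{5} + 71036 = \frac{356524}{5}$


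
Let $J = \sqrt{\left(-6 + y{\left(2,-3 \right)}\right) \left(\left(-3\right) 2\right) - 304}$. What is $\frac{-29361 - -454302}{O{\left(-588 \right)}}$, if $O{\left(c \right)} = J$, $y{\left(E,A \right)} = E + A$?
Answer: $- \frac{424941 i \sqrt{262}}{262} \approx - 26253.0 i$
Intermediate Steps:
$y{\left(E,A \right)} = A + E$
$J = i \sqrt{262}$ ($J = \sqrt{\left(-6 + \left(-3 + 2\right)\right) \left(\left(-3\right) 2\right) - 304} = \sqrt{\left(-6 - 1\right) \left(-6\right) - 304} = \sqrt{\left(-7\right) \left(-6\right) - 304} = \sqrt{42 - 304} = \sqrt{-262} = i \sqrt{262} \approx 16.186 i$)
$O{\left(c \right)} = i \sqrt{262}$
$\frac{-29361 - -454302}{O{\left(-588 \right)}} = \frac{-29361 - -454302}{i \sqrt{262}} = \left(-29361 + 454302\right) \left(- \frac{i \sqrt{262}}{262}\right) = 424941 \left(- \frac{i \sqrt{262}}{262}\right) = - \frac{424941 i \sqrt{262}}{262}$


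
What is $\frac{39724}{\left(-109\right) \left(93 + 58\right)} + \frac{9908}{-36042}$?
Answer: $- \frac{797404090}{296607639} \approx -2.6884$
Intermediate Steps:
$\frac{39724}{\left(-109\right) \left(93 + 58\right)} + \frac{9908}{-36042} = \frac{39724}{\left(-109\right) 151} + 9908 \left(- \frac{1}{36042}\right) = \frac{39724}{-16459} - \frac{4954}{18021} = 39724 \left(- \frac{1}{16459}\right) - \frac{4954}{18021} = - \frac{39724}{16459} - \frac{4954}{18021} = - \frac{797404090}{296607639}$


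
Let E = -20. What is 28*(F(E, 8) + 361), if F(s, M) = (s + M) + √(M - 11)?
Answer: 9772 + 28*I*√3 ≈ 9772.0 + 48.497*I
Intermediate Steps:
F(s, M) = M + s + √(-11 + M) (F(s, M) = (M + s) + √(-11 + M) = M + s + √(-11 + M))
28*(F(E, 8) + 361) = 28*((8 - 20 + √(-11 + 8)) + 361) = 28*((8 - 20 + √(-3)) + 361) = 28*((8 - 20 + I*√3) + 361) = 28*((-12 + I*√3) + 361) = 28*(349 + I*√3) = 9772 + 28*I*√3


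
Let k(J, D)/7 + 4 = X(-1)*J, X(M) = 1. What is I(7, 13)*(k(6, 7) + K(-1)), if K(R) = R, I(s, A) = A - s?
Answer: 78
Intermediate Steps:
k(J, D) = -28 + 7*J (k(J, D) = -28 + 7*(1*J) = -28 + 7*J)
I(7, 13)*(k(6, 7) + K(-1)) = (13 - 1*7)*((-28 + 7*6) - 1) = (13 - 7)*((-28 + 42) - 1) = 6*(14 - 1) = 6*13 = 78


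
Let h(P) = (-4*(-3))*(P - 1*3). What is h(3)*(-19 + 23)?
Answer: 0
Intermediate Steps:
h(P) = -36 + 12*P (h(P) = 12*(P - 3) = 12*(-3 + P) = -36 + 12*P)
h(3)*(-19 + 23) = (-36 + 12*3)*(-19 + 23) = (-36 + 36)*4 = 0*4 = 0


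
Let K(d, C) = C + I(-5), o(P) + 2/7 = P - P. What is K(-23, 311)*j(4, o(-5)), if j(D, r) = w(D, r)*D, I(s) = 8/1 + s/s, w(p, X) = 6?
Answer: 7680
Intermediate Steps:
o(P) = -2/7 (o(P) = -2/7 + (P - P) = -2/7 + 0 = -2/7)
I(s) = 9 (I(s) = 8*1 + 1 = 8 + 1 = 9)
K(d, C) = 9 + C (K(d, C) = C + 9 = 9 + C)
j(D, r) = 6*D
K(-23, 311)*j(4, o(-5)) = (9 + 311)*(6*4) = 320*24 = 7680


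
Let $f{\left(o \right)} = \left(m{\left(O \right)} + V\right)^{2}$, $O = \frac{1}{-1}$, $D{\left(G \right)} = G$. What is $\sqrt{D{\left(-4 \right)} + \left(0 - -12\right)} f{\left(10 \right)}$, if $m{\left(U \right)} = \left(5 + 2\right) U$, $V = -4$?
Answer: $242 \sqrt{2} \approx 342.24$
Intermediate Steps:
$O = -1$
$m{\left(U \right)} = 7 U$
$f{\left(o \right)} = 121$ ($f{\left(o \right)} = \left(7 \left(-1\right) - 4\right)^{2} = \left(-7 - 4\right)^{2} = \left(-11\right)^{2} = 121$)
$\sqrt{D{\left(-4 \right)} + \left(0 - -12\right)} f{\left(10 \right)} = \sqrt{-4 + \left(0 - -12\right)} 121 = \sqrt{-4 + \left(0 + 12\right)} 121 = \sqrt{-4 + 12} \cdot 121 = \sqrt{8} \cdot 121 = 2 \sqrt{2} \cdot 121 = 242 \sqrt{2}$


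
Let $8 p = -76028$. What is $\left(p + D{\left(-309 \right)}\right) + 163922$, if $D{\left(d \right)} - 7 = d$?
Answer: $\frac{308233}{2} \approx 1.5412 \cdot 10^{5}$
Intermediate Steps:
$p = - \frac{19007}{2}$ ($p = \frac{1}{8} \left(-76028\right) = - \frac{19007}{2} \approx -9503.5$)
$D{\left(d \right)} = 7 + d$
$\left(p + D{\left(-309 \right)}\right) + 163922 = \left(- \frac{19007}{2} + \left(7 - 309\right)\right) + 163922 = \left(- \frac{19007}{2} - 302\right) + 163922 = - \frac{19611}{2} + 163922 = \frac{308233}{2}$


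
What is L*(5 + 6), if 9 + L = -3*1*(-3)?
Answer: 0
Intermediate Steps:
L = 0 (L = -9 - 3*1*(-3) = -9 - 3*(-3) = -9 + 9 = 0)
L*(5 + 6) = 0*(5 + 6) = 0*11 = 0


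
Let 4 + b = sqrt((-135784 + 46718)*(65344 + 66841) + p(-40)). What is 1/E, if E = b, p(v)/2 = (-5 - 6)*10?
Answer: -2/5886594723 - I*sqrt(11773189430)/11773189446 ≈ -3.3975e-10 - 9.2162e-6*I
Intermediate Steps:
p(v) = -220 (p(v) = 2*((-5 - 6)*10) = 2*(-11*10) = 2*(-110) = -220)
b = -4 + I*sqrt(11773189430) (b = -4 + sqrt((-135784 + 46718)*(65344 + 66841) - 220) = -4 + sqrt(-89066*132185 - 220) = -4 + sqrt(-11773189210 - 220) = -4 + sqrt(-11773189430) = -4 + I*sqrt(11773189430) ≈ -4.0 + 1.085e+5*I)
E = -4 + I*sqrt(11773189430) ≈ -4.0 + 1.085e+5*I
1/E = 1/(-4 + I*sqrt(11773189430))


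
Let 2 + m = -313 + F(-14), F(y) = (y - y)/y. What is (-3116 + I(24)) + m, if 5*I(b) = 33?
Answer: -17122/5 ≈ -3424.4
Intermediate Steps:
I(b) = 33/5 (I(b) = (1/5)*33 = 33/5)
F(y) = 0 (F(y) = 0/y = 0)
m = -315 (m = -2 + (-313 + 0) = -2 - 313 = -315)
(-3116 + I(24)) + m = (-3116 + 33/5) - 315 = -15547/5 - 315 = -17122/5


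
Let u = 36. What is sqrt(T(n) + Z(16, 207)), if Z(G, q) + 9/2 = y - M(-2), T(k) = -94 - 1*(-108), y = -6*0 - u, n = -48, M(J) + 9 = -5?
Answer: 5*I*sqrt(2)/2 ≈ 3.5355*I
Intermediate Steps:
M(J) = -14 (M(J) = -9 - 5 = -14)
y = -36 (y = -6*0 - 1*36 = 0 - 36 = -36)
T(k) = 14 (T(k) = -94 + 108 = 14)
Z(G, q) = -53/2 (Z(G, q) = -9/2 + (-36 - 1*(-14)) = -9/2 + (-36 + 14) = -9/2 - 22 = -53/2)
sqrt(T(n) + Z(16, 207)) = sqrt(14 - 53/2) = sqrt(-25/2) = 5*I*sqrt(2)/2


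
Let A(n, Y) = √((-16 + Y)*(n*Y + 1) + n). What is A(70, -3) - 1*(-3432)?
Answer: 3432 + 3*√449 ≈ 3495.6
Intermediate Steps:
A(n, Y) = √(n + (1 + Y*n)*(-16 + Y)) (A(n, Y) = √((-16 + Y)*(Y*n + 1) + n) = √((-16 + Y)*(1 + Y*n) + n) = √((1 + Y*n)*(-16 + Y) + n) = √(n + (1 + Y*n)*(-16 + Y)))
A(70, -3) - 1*(-3432) = √(-16 - 3 + 70 + 70*(-3)² - 16*(-3)*70) - 1*(-3432) = √(-16 - 3 + 70 + 70*9 + 3360) + 3432 = √(-16 - 3 + 70 + 630 + 3360) + 3432 = √4041 + 3432 = 3*√449 + 3432 = 3432 + 3*√449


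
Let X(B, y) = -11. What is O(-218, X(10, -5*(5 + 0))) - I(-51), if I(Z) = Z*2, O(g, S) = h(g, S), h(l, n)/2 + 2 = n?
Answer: 76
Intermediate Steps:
h(l, n) = -4 + 2*n
O(g, S) = -4 + 2*S
I(Z) = 2*Z
O(-218, X(10, -5*(5 + 0))) - I(-51) = (-4 + 2*(-11)) - 2*(-51) = (-4 - 22) - 1*(-102) = -26 + 102 = 76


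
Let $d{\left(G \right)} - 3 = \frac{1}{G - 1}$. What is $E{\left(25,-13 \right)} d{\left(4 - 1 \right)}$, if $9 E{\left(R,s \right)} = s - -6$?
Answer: $- \frac{49}{18} \approx -2.7222$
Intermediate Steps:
$E{\left(R,s \right)} = \frac{2}{3} + \frac{s}{9}$ ($E{\left(R,s \right)} = \frac{s - -6}{9} = \frac{s + 6}{9} = \frac{6 + s}{9} = \frac{2}{3} + \frac{s}{9}$)
$d{\left(G \right)} = 3 + \frac{1}{-1 + G}$ ($d{\left(G \right)} = 3 + \frac{1}{G - 1} = 3 + \frac{1}{-1 + G}$)
$E{\left(25,-13 \right)} d{\left(4 - 1 \right)} = \left(\frac{2}{3} + \frac{1}{9} \left(-13\right)\right) \frac{-2 + 3 \left(4 - 1\right)}{-1 + \left(4 - 1\right)} = \left(\frac{2}{3} - \frac{13}{9}\right) \frac{-2 + 3 \left(4 - 1\right)}{-1 + \left(4 - 1\right)} = - \frac{7 \frac{-2 + 3 \cdot 3}{-1 + 3}}{9} = - \frac{7 \frac{-2 + 9}{2}}{9} = - \frac{7 \cdot \frac{1}{2} \cdot 7}{9} = \left(- \frac{7}{9}\right) \frac{7}{2} = - \frac{49}{18}$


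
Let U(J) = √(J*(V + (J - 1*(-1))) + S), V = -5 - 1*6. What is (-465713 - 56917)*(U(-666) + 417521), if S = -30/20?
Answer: -218209000230 - 261315*√1800858 ≈ -2.1856e+11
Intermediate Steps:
V = -11 (V = -5 - 6 = -11)
S = -3/2 (S = -30*1/20 = -3/2 ≈ -1.5000)
U(J) = √(-3/2 + J*(-10 + J)) (U(J) = √(J*(-11 + (J - 1*(-1))) - 3/2) = √(J*(-11 + (J + 1)) - 3/2) = √(J*(-11 + (1 + J)) - 3/2) = √(J*(-10 + J) - 3/2) = √(-3/2 + J*(-10 + J)))
(-465713 - 56917)*(U(-666) + 417521) = (-465713 - 56917)*(√(-6 - 40*(-666) + 4*(-666)²)/2 + 417521) = -522630*(√(-6 + 26640 + 4*443556)/2 + 417521) = -522630*(√(-6 + 26640 + 1774224)/2 + 417521) = -522630*(√1800858/2 + 417521) = -522630*(417521 + √1800858/2) = -218209000230 - 261315*√1800858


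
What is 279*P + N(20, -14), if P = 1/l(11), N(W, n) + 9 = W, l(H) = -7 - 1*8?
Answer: -38/5 ≈ -7.6000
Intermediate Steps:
l(H) = -15 (l(H) = -7 - 8 = -15)
N(W, n) = -9 + W
P = -1/15 (P = 1/(-15) = -1/15 ≈ -0.066667)
279*P + N(20, -14) = 279*(-1/15) + (-9 + 20) = -93/5 + 11 = -38/5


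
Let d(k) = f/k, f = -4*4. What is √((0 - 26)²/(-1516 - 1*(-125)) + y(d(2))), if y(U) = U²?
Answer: 2*√181793/107 ≈ 7.9696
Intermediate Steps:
f = -16
d(k) = -16/k
√((0 - 26)²/(-1516 - 1*(-125)) + y(d(2))) = √((0 - 26)²/(-1516 - 1*(-125)) + (-16/2)²) = √((-26)²/(-1516 + 125) + (-16*½)²) = √(676/(-1391) + (-8)²) = √(676*(-1/1391) + 64) = √(-52/107 + 64) = √(6796/107) = 2*√181793/107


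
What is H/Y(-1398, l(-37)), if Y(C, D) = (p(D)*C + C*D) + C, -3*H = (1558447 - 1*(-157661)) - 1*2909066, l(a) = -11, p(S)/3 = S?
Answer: 596479/90171 ≈ 6.6150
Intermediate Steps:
p(S) = 3*S
H = 1192958/3 (H = -((1558447 - 1*(-157661)) - 1*2909066)/3 = -((1558447 + 157661) - 2909066)/3 = -(1716108 - 2909066)/3 = -1/3*(-1192958) = 1192958/3 ≈ 3.9765e+5)
Y(C, D) = C + 4*C*D (Y(C, D) = ((3*D)*C + C*D) + C = (3*C*D + C*D) + C = 4*C*D + C = C + 4*C*D)
H/Y(-1398, l(-37)) = 1192958/(3*((-1398*(1 + 4*(-11))))) = 1192958/(3*((-1398*(1 - 44)))) = 1192958/(3*((-1398*(-43)))) = (1192958/3)/60114 = (1192958/3)*(1/60114) = 596479/90171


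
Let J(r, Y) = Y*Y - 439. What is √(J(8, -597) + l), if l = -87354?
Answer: 2*√67154 ≈ 518.28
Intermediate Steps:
J(r, Y) = -439 + Y² (J(r, Y) = Y² - 439 = -439 + Y²)
√(J(8, -597) + l) = √((-439 + (-597)²) - 87354) = √((-439 + 356409) - 87354) = √(355970 - 87354) = √268616 = 2*√67154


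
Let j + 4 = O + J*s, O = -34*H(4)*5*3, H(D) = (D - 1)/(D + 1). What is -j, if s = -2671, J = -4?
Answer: -10374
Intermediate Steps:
H(D) = (-1 + D)/(1 + D)
O = -306 (O = -34*(-1 + 4)/(1 + 4)*5*3 = -34*3/5*15 = -34*(⅕)*3*15 = -102*15/5 = -34*9 = -306)
j = 10374 (j = -4 + (-306 - 4*(-2671)) = -4 + (-306 + 10684) = -4 + 10378 = 10374)
-j = -1*10374 = -10374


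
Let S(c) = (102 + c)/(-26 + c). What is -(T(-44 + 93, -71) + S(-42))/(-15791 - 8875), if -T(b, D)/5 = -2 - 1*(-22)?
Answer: -1715/419322 ≈ -0.0040899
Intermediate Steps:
T(b, D) = -100 (T(b, D) = -5*(-2 - 1*(-22)) = -5*(-2 + 22) = -5*20 = -100)
S(c) = (102 + c)/(-26 + c)
-(T(-44 + 93, -71) + S(-42))/(-15791 - 8875) = -(-100 + (102 - 42)/(-26 - 42))/(-15791 - 8875) = -(-100 + 60/(-68))/(-24666) = -(-100 - 1/68*60)*(-1)/24666 = -(-100 - 15/17)*(-1)/24666 = -(-1715)*(-1)/(17*24666) = -1*1715/419322 = -1715/419322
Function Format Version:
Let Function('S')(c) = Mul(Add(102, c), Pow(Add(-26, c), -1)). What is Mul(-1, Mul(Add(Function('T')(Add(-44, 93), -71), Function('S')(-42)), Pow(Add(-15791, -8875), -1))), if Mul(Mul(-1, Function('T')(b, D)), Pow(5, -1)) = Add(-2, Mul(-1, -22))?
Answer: Rational(-1715, 419322) ≈ -0.0040899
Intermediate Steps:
Function('T')(b, D) = -100 (Function('T')(b, D) = Mul(-5, Add(-2, Mul(-1, -22))) = Mul(-5, Add(-2, 22)) = Mul(-5, 20) = -100)
Function('S')(c) = Mul(Pow(Add(-26, c), -1), Add(102, c))
Mul(-1, Mul(Add(Function('T')(Add(-44, 93), -71), Function('S')(-42)), Pow(Add(-15791, -8875), -1))) = Mul(-1, Mul(Add(-100, Mul(Pow(Add(-26, -42), -1), Add(102, -42))), Pow(Add(-15791, -8875), -1))) = Mul(-1, Mul(Add(-100, Mul(Pow(-68, -1), 60)), Pow(-24666, -1))) = Mul(-1, Mul(Add(-100, Mul(Rational(-1, 68), 60)), Rational(-1, 24666))) = Mul(-1, Mul(Add(-100, Rational(-15, 17)), Rational(-1, 24666))) = Mul(-1, Mul(Rational(-1715, 17), Rational(-1, 24666))) = Mul(-1, Rational(1715, 419322)) = Rational(-1715, 419322)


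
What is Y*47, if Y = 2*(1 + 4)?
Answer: 470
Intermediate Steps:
Y = 10 (Y = 2*5 = 10)
Y*47 = 10*47 = 470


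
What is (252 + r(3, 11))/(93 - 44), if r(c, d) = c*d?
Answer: 285/49 ≈ 5.8163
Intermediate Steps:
(252 + r(3, 11))/(93 - 44) = (252 + 3*11)/(93 - 44) = (252 + 33)/49 = 285*(1/49) = 285/49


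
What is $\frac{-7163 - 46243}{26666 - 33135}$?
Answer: $\frac{53406}{6469} \approx 8.2557$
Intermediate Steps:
$\frac{-7163 - 46243}{26666 - 33135} = - \frac{53406}{26666 - 33135} = - \frac{53406}{-6469} = \left(-53406\right) \left(- \frac{1}{6469}\right) = \frac{53406}{6469}$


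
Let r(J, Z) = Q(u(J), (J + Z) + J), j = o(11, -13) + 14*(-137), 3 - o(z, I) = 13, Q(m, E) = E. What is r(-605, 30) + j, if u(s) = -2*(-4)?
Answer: -3108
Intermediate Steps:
u(s) = 8
o(z, I) = -10 (o(z, I) = 3 - 1*13 = 3 - 13 = -10)
j = -1928 (j = -10 + 14*(-137) = -10 - 1918 = -1928)
r(J, Z) = Z + 2*J (r(J, Z) = (J + Z) + J = Z + 2*J)
r(-605, 30) + j = (30 + 2*(-605)) - 1928 = (30 - 1210) - 1928 = -1180 - 1928 = -3108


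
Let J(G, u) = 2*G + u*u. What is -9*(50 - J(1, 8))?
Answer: 144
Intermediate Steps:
J(G, u) = u**2 + 2*G (J(G, u) = 2*G + u**2 = u**2 + 2*G)
-9*(50 - J(1, 8)) = -9*(50 - (8**2 + 2*1)) = -9*(50 - (64 + 2)) = -9*(50 - 1*66) = -9*(50 - 66) = -9*(-16) = 144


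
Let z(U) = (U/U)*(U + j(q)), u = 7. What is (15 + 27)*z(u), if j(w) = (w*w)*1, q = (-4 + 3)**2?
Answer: 336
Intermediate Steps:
q = 1 (q = (-1)**2 = 1)
j(w) = w**2 (j(w) = w**2*1 = w**2)
z(U) = 1 + U (z(U) = (U/U)*(U + 1**2) = 1*(U + 1) = 1*(1 + U) = 1 + U)
(15 + 27)*z(u) = (15 + 27)*(1 + 7) = 42*8 = 336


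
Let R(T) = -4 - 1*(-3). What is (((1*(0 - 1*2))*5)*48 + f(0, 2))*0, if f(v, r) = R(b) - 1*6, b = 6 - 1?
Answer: 0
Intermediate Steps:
b = 5
R(T) = -1 (R(T) = -4 + 3 = -1)
f(v, r) = -7 (f(v, r) = -1 - 1*6 = -1 - 6 = -7)
(((1*(0 - 1*2))*5)*48 + f(0, 2))*0 = (((1*(0 - 1*2))*5)*48 - 7)*0 = (((1*(0 - 2))*5)*48 - 7)*0 = (((1*(-2))*5)*48 - 7)*0 = (-2*5*48 - 7)*0 = (-10*48 - 7)*0 = (-480 - 7)*0 = -487*0 = 0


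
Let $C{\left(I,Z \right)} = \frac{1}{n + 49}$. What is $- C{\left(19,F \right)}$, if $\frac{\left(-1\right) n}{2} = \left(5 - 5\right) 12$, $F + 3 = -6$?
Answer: $- \frac{1}{49} \approx -0.020408$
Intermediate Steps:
$F = -9$ ($F = -3 - 6 = -9$)
$n = 0$ ($n = - 2 \left(5 - 5\right) 12 = - 2 \cdot 0 \cdot 12 = \left(-2\right) 0 = 0$)
$C{\left(I,Z \right)} = \frac{1}{49}$ ($C{\left(I,Z \right)} = \frac{1}{0 + 49} = \frac{1}{49}$)
$- C{\left(19,F \right)} = \left(-1\right) \frac{1}{49} = - \frac{1}{49}$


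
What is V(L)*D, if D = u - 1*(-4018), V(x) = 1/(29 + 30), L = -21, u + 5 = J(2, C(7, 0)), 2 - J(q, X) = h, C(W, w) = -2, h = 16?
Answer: 3999/59 ≈ 67.780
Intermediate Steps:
J(q, X) = -14 (J(q, X) = 2 - 1*16 = 2 - 16 = -14)
u = -19 (u = -5 - 14 = -19)
V(x) = 1/59
D = 3999 (D = -19 - 1*(-4018) = -19 + 4018 = 3999)
V(L)*D = (1/59)*3999 = 3999/59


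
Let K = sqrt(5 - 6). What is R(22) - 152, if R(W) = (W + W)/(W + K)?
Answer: -72752/485 - 44*I/485 ≈ -150.0 - 0.090722*I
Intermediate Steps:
K = I (K = sqrt(-1) = I ≈ 1.0*I)
R(W) = 2*W/(I + W) (R(W) = (W + W)/(W + I) = (2*W)/(I + W) = 2*W/(I + W))
R(22) - 152 = 2*22/(I + 22) - 152 = 2*22/(22 + I) - 152 = 2*22*((22 - I)/485) - 152 = (968/485 - 44*I/485) - 152 = -72752/485 - 44*I/485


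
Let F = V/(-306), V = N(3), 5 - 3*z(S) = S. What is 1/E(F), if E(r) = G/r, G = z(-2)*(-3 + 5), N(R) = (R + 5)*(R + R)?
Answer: -4/119 ≈ -0.033613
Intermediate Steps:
N(R) = 2*R*(5 + R) (N(R) = (5 + R)*(2*R) = 2*R*(5 + R))
z(S) = 5/3 - S/3
V = 48 (V = 2*3*(5 + 3) = 2*3*8 = 48)
G = 14/3 (G = (5/3 - 1/3*(-2))*(-3 + 5) = (5/3 + 2/3)*2 = (7/3)*2 = 14/3 ≈ 4.6667)
F = -8/51 (F = 48/(-306) = 48*(-1/306) = -8/51 ≈ -0.15686)
E(r) = 14/(3*r)
1/E(F) = 1/(14/(3*(-8/51))) = 1/((14/3)*(-51/8)) = 1/(-119/4) = -4/119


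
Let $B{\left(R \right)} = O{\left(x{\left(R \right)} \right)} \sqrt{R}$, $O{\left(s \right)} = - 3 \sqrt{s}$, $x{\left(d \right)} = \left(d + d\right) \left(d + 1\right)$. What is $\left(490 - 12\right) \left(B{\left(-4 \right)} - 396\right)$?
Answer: $-189288 - 5736 i \sqrt{6} \approx -1.8929 \cdot 10^{5} - 14050.0 i$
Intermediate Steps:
$x{\left(d \right)} = 2 d \left(1 + d\right)$
$B{\left(R \right)} = - 3 \sqrt{2} \sqrt{R} \sqrt{R \left(1 + R\right)}$ ($B{\left(R \right)} = - 3 \sqrt{2 R \left(1 + R\right)} \sqrt{R} = - 3 \sqrt{2} \sqrt{R \left(1 + R\right)} \sqrt{R} = - 3 \sqrt{2} \sqrt{R} \sqrt{R \left(1 + R\right)}$)
$\left(490 - 12\right) \left(B{\left(-4 \right)} - 396\right) = \left(490 - 12\right) \left(- 3 \sqrt{2} \sqrt{-4} \sqrt{- 4 \left(1 - 4\right)} - 396\right) = 478 \left(- 3 \sqrt{2} \cdot 2 i \sqrt{\left(-4\right) \left(-3\right)} - 396\right) = 478 \left(- 3 \sqrt{2} \cdot 2 i \sqrt{12} - 396\right) = 478 \left(- 3 \sqrt{2} \cdot 2 i 2 \sqrt{3} - 396\right) = 478 \left(- 12 i \sqrt{6} - 396\right) = 478 \left(-396 - 12 i \sqrt{6}\right) = -189288 - 5736 i \sqrt{6}$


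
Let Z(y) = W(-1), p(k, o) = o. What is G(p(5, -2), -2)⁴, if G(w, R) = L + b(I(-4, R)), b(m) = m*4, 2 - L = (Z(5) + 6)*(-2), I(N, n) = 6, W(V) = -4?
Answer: 810000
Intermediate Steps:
Z(y) = -4
L = 6 (L = 2 - (-4 + 6)*(-2) = 2 - 2*(-2) = 2 - 1*(-4) = 2 + 4 = 6)
b(m) = 4*m
G(w, R) = 30 (G(w, R) = 6 + 4*6 = 6 + 24 = 30)
G(p(5, -2), -2)⁴ = 30⁴ = 810000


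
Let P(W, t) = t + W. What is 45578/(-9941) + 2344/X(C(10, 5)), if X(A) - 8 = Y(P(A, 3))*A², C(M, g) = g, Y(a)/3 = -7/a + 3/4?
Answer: -186914990/109351 ≈ -1709.3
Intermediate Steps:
P(W, t) = W + t
Y(a) = 9/4 - 21/a (Y(a) = 3*(-7/a + 3/4) = 3*(-7/a + 3*(¼)) = 3*(-7/a + ¾) = 3*(¾ - 7/a) = 9/4 - 21/a)
X(A) = 8 + A²*(9/4 - 21/(3 + A)) (X(A) = 8 + (9/4 - 21/(A + 3))*A² = 8 + (9/4 - 21/(3 + A))*A² = 8 + A²*(9/4 - 21/(3 + A)))
45578/(-9941) + 2344/X(C(10, 5)) = 45578/(-9941) + 2344/(((24 + 8*5 + (¼)*5²*(-57 + 9*5))/(3 + 5))) = 45578*(-1/9941) + 2344/(((24 + 40 + (¼)*25*(-57 + 45))/8)) = -45578/9941 + 2344/(((24 + 40 + (¼)*25*(-12))/8)) = -45578/9941 + 2344/(((24 + 40 - 75)/8)) = -45578/9941 + 2344/(((⅛)*(-11))) = -45578/9941 + 2344/(-11/8) = -45578/9941 + 2344*(-8/11) = -45578/9941 - 18752/11 = -186914990/109351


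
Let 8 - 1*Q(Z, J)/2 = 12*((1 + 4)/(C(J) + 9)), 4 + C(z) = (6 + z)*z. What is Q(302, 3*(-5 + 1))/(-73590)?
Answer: -556/2833215 ≈ -0.00019624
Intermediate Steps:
C(z) = -4 + z*(6 + z) (C(z) = -4 + (6 + z)*z = -4 + z*(6 + z))
Q(Z, J) = 16 - 120/(5 + J² + 6*J) (Q(Z, J) = 16 - 24*(1 + 4)/((-4 + J² + 6*J) + 9) = 16 - 24*5/(5 + J² + 6*J) = 16 - 120/(5 + J² + 6*J))
Q(302, 3*(-5 + 1))/(-73590) = (8*(-5 + 2*(3*(-5 + 1))² + 12*(3*(-5 + 1)))/(5 + (3*(-5 + 1))² + 6*(3*(-5 + 1))))/(-73590) = (8*(-5 + 2*(3*(-4))² + 12*(3*(-4)))/(5 + (3*(-4))² + 6*(3*(-4))))*(-1/73590) = (8*(-5 + 2*(-12)² + 12*(-12))/(5 + (-12)² + 6*(-12)))*(-1/73590) = (8*(-5 + 2*144 - 144)/(5 + 144 - 72))*(-1/73590) = (8*(-5 + 288 - 144)/77)*(-1/73590) = (8*(1/77)*139)*(-1/73590) = (1112/77)*(-1/73590) = -556/2833215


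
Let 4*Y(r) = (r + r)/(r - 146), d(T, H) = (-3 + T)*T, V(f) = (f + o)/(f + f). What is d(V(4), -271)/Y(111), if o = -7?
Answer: -945/1184 ≈ -0.79814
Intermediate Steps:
V(f) = (-7 + f)/(2*f) (V(f) = (f - 7)/(f + f) = (-7 + f)/((2*f)) = (-7 + f)*(1/(2*f)) = (-7 + f)/(2*f))
d(T, H) = T*(-3 + T)
Y(r) = r/(2*(-146 + r)) (Y(r) = ((r + r)/(r - 146))/4 = ((2*r)/(-146 + r))/4 = (2*r/(-146 + r))/4 = r/(2*(-146 + r)))
d(V(4), -271)/Y(111) = (((½)*(-7 + 4)/4)*(-3 + (½)*(-7 + 4)/4))/(((½)*111/(-146 + 111))) = (((½)*(¼)*(-3))*(-3 + (½)*(¼)*(-3)))/(((½)*111/(-35))) = (-3*(-3 - 3/8)/8)/(((½)*111*(-1/35))) = (-3/8*(-27/8))/(-111/70) = (81/64)*(-70/111) = -945/1184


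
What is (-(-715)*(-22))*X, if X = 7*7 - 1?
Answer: -755040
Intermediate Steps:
X = 48 (X = 49 - 1 = 48)
(-(-715)*(-22))*X = -(-715)*(-22)*48 = -143*110*48 = -15730*48 = -755040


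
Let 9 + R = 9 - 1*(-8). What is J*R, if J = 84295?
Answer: 674360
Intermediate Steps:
R = 8 (R = -9 + (9 - 1*(-8)) = -9 + (9 + 8) = -9 + 17 = 8)
J*R = 84295*8 = 674360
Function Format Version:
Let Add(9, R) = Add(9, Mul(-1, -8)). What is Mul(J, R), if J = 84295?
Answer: 674360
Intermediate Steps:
R = 8 (R = Add(-9, Add(9, Mul(-1, -8))) = Add(-9, Add(9, 8)) = Add(-9, 17) = 8)
Mul(J, R) = Mul(84295, 8) = 674360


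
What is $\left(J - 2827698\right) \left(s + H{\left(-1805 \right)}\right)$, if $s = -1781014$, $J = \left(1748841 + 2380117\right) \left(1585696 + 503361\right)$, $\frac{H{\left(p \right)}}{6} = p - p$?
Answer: $-15362360281682136712$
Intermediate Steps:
$H{\left(p \right)} = 0$ ($H{\left(p \right)} = 6 \left(p - p\right) = 6 \cdot 0 = 0$)
$J = 8625628612606$ ($J = 4128958 \cdot 2089057 = 8625628612606$)
$\left(J - 2827698\right) \left(s + H{\left(-1805 \right)}\right) = \left(8625628612606 - 2827698\right) \left(-1781014 + 0\right) = 8625625784908 \left(-1781014\right) = -15362360281682136712$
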